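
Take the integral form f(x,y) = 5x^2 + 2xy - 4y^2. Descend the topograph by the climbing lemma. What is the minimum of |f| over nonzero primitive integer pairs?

river: ρ → (-4,6,3)
river: ρ → (3,6,-4)
river: ρ → (-4,2,5)
river: ρ → (5,8,-1)
river: ρ → (-1,8,5)
river: ρ → (5,2,-4)
closes: descent 0, river 6
min |a| on river = 1

1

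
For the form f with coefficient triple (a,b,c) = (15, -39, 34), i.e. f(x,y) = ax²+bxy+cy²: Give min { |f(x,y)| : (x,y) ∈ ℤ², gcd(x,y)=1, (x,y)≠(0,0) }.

translate: b→-9 (≡-39 mod 30), so (15,-39,34)→(15,-9,10)
flip: (15,-9,10)→(10,9,15)
reduced (well bottom): (10,9,15) with a≤c, −a<b≤a
well minimum = a = 10

10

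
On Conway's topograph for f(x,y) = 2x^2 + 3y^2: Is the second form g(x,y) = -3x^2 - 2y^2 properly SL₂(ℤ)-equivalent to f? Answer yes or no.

D₁ = -24, D₂ = -24
f: reduced (well bottom): (2,0,3) with a≤c, −a<b≤a
g is negative-definite; reduce −g:
−g: flip: (3,0,2)→(2,0,3)
−g: reduced (well bottom): (2,0,3) with a≤c, −a<b≤a
flip sign back: reduced form of g is (-2,0,-3)
reduced forms (2, 0, 3) vs (-2, 0, -3) ⇒ inequivalent

no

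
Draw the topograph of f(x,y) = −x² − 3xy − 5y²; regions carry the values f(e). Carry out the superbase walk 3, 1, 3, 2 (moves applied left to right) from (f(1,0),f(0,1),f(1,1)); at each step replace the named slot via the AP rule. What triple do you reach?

start (-1,-5,-9) = (f(1,0),f(0,1),f(1,1))
replace slot 3: 2·((-1)+(-5)) − (-9) = -3 → (-1,-5,-3)
replace slot 1: 2·((-5)+(-3)) − (-1) = -15 → (-15,-5,-3)
replace slot 3: 2·((-15)+(-5)) − (-3) = -37 → (-15,-5,-37)
replace slot 2: 2·((-15)+(-37)) − (-5) = -99 → (-15,-99,-37)

-15,-99,-37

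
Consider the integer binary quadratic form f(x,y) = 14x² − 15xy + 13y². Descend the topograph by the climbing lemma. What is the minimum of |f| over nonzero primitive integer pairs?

translate: b→13 (≡-15 mod 28), so (14,-15,13)→(14,13,12)
flip: (14,13,12)→(12,-13,14)
translate: b→11 (≡-13 mod 24), so (12,-13,14)→(12,11,13)
reduced (well bottom): (12,11,13) with a≤c, −a<b≤a
well minimum = a = 12

12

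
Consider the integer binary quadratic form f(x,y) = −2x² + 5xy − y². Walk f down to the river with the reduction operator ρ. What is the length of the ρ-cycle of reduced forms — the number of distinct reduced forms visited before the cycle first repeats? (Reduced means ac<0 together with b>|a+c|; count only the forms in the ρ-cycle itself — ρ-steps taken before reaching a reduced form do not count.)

D = 17, ⌊√D⌋ = 4
descent: ρ → (-1,3,2)  [lands on river]
river: ρ → (2,1,-2)
river: ρ → (-2,3,1)
river: ρ → (1,3,-2)
river: ρ → (-2,1,2)
river: ρ → (2,3,-1)
ρ-cycle length = 6 (tail of 1 descent step not counted)

6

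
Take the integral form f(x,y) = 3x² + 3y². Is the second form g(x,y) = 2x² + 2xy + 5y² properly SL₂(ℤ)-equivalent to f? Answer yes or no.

D₁ = -36, D₂ = -36
f: reduced (well bottom): (3,0,3) with a≤c, −a<b≤a
g: reduced (well bottom): (2,2,5) with a≤c, −a<b≤a
reduced forms (3, 0, 3) vs (2, 2, 5) ⇒ inequivalent

no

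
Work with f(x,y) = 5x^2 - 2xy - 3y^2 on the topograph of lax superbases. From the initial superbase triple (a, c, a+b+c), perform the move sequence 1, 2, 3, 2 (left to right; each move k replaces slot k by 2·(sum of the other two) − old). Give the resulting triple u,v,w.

start (5,-3,0) = (f(1,0),f(0,1),f(1,1))
replace slot 1: 2·((-3)+0) − 5 = -11 → (-11,-3,0)
replace slot 2: 2·((-11)+0) − (-3) = -19 → (-11,-19,0)
replace slot 3: 2·((-11)+(-19)) − 0 = -60 → (-11,-19,-60)
replace slot 2: 2·((-11)+(-60)) − (-19) = -123 → (-11,-123,-60)

-11,-123,-60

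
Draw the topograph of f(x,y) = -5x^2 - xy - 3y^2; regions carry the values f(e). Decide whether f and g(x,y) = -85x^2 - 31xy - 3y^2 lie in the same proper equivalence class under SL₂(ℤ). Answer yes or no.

D₁ = -59, D₂ = -59
f is negative-definite; reduce −f:
−f: flip: (5,1,3)→(3,-1,5)
−f: reduced (well bottom): (3,-1,5) with a≤c, −a<b≤a
flip sign back: reduced form of f is (-3,1,-5)
g is negative-definite; reduce −g:
−g: flip: (85,31,3)→(3,-31,85)
−g: translate: b→-1 (≡-31 mod 6), so (3,-31,85)→(3,-1,5)
−g: reduced (well bottom): (3,-1,5) with a≤c, −a<b≤a
flip sign back: reduced form of g is (-3,1,-5)
reduced forms (-3, 1, -5) vs (-3, 1, -5) ⇒ equivalent

yes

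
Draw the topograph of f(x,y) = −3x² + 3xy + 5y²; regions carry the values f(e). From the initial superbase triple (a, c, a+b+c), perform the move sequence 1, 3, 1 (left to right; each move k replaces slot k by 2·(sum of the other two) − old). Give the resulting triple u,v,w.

start (-3,5,5) = (f(1,0),f(0,1),f(1,1))
replace slot 1: 2·(5+5) − (-3) = 23 → (23,5,5)
replace slot 3: 2·(23+5) − 5 = 51 → (23,5,51)
replace slot 1: 2·(5+51) − 23 = 89 → (89,5,51)

89,5,51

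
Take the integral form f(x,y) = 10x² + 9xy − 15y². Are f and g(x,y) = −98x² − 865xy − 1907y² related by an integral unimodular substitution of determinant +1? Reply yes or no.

D₁ = 681, D₂ = 681
river cycle of f (length 32): (-15, 21, 4), (4, 19, -20), (-20, 21, 3), (3, 21, -20), (-20, 19, 4), (4, 21, -15), (-15, 9, 10), (10, 11, -14), (-14, 17, 7), (7, 25, -2), … (22 more)
river cycle of g (length 32): (-15, 21, 4), (4, 19, -20), (-20, 21, 3), (3, 21, -20), (-20, 19, 4), (4, 21, -15), (-15, 9, 10), (10, 11, -14), (-14, 17, 7), (7, 25, -2), … (22 more)
cycles coincide ⇒ equivalent

yes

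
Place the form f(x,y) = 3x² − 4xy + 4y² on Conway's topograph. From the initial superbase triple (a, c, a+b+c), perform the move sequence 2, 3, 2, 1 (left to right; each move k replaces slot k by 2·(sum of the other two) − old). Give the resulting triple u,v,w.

start (3,4,3) = (f(1,0),f(0,1),f(1,1))
replace slot 2: 2·(3+3) − 4 = 8 → (3,8,3)
replace slot 3: 2·(3+8) − 3 = 19 → (3,8,19)
replace slot 2: 2·(3+19) − 8 = 36 → (3,36,19)
replace slot 1: 2·(36+19) − 3 = 107 → (107,36,19)

107,36,19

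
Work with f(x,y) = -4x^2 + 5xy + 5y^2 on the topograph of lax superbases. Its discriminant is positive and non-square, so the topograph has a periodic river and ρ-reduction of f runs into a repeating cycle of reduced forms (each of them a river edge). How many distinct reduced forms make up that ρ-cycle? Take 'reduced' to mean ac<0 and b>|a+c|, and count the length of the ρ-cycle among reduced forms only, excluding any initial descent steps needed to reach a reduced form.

D = 105, ⌊√D⌋ = 10
river: ρ → (5,5,-4)
river: ρ → (-4,3,6)
river: ρ → (6,9,-1)
river: ρ → (-1,9,6)
river: ρ → (6,3,-4)
river: ρ → (-4,5,5)
ρ-cycle length = 6 (tail of 0 descent steps not counted)

6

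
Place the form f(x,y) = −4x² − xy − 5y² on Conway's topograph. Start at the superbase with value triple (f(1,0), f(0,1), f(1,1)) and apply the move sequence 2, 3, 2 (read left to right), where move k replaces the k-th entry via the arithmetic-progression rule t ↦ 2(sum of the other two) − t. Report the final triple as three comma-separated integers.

start (-4,-5,-10) = (f(1,0),f(0,1),f(1,1))
replace slot 2: 2·((-4)+(-10)) − (-5) = -23 → (-4,-23,-10)
replace slot 3: 2·((-4)+(-23)) − (-10) = -44 → (-4,-23,-44)
replace slot 2: 2·((-4)+(-44)) − (-23) = -73 → (-4,-73,-44)

-4,-73,-44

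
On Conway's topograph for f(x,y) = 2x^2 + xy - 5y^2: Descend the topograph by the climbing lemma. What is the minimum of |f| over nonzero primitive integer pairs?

descent: ρ → (-5,-1,2)
descent: ρ → (2,5,-2)  [lands on river]
river: ρ → (-2,3,4)
river: ρ → (4,5,-1)
river: ρ → (-1,5,4)
river: ρ → (4,3,-2)
river: ρ → (-2,5,2)
river: ρ → (2,3,-4)
river: ρ → (-4,5,1)
river: ρ → (1,5,-4)
river: ρ → (-4,3,2)
closes: descent 2, river 10
min |a| on river = 1

1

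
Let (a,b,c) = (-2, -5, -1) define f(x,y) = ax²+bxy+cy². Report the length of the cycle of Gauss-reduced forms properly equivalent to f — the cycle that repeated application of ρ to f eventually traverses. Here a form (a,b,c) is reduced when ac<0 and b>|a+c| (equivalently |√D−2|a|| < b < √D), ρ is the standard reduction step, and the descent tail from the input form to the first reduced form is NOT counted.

D = 17, ⌊√D⌋ = 4
descent: ρ → (-1,3,2)  [lands on river]
river: ρ → (2,1,-2)
river: ρ → (-2,3,1)
river: ρ → (1,3,-2)
river: ρ → (-2,1,2)
river: ρ → (2,3,-1)
ρ-cycle length = 6 (tail of 1 descent step not counted)

6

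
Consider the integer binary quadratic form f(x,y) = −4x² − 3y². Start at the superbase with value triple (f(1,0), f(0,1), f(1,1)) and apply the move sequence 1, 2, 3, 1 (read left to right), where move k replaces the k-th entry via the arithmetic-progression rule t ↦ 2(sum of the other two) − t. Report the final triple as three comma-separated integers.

start (-4,-3,-7) = (f(1,0),f(0,1),f(1,1))
replace slot 1: 2·((-3)+(-7)) − (-4) = -16 → (-16,-3,-7)
replace slot 2: 2·((-16)+(-7)) − (-3) = -43 → (-16,-43,-7)
replace slot 3: 2·((-16)+(-43)) − (-7) = -111 → (-16,-43,-111)
replace slot 1: 2·((-43)+(-111)) − (-16) = -292 → (-292,-43,-111)

-292,-43,-111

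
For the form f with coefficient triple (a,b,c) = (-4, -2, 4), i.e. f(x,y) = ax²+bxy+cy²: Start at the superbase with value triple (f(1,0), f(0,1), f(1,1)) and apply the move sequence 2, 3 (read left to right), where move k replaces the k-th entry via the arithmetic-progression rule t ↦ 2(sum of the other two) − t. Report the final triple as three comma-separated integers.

start (-4,4,-2) = (f(1,0),f(0,1),f(1,1))
replace slot 2: 2·((-4)+(-2)) − 4 = -16 → (-4,-16,-2)
replace slot 3: 2·((-4)+(-16)) − (-2) = -38 → (-4,-16,-38)

-4,-16,-38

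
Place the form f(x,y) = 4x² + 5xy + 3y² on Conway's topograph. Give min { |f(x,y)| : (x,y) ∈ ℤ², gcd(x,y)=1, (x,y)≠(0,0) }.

translate: b→-3 (≡5 mod 8), so (4,5,3)→(4,-3,2)
flip: (4,-3,2)→(2,3,4)
translate: b→-1 (≡3 mod 4), so (2,3,4)→(2,-1,3)
reduced (well bottom): (2,-1,3) with a≤c, −a<b≤a
well minimum = a = 2

2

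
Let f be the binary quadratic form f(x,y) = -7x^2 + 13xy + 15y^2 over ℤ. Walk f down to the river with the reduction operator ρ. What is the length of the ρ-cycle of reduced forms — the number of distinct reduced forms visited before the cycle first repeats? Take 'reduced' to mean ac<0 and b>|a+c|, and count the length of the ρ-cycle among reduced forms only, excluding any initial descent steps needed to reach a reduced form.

D = 589, ⌊√D⌋ = 24
river: ρ → (15,17,-5)
river: ρ → (-5,23,3)
river: ρ → (3,19,-19)
river: ρ → (-19,19,3)
river: ρ → (3,23,-5)
river: ρ → (-5,17,15)
river: ρ → (15,13,-7)
river: ρ → (-7,15,13)
river: ρ → (13,11,-9)
river: ρ → (-9,7,15)
river: ρ → (15,23,-1)
river: ρ → (-1,23,15)
river: ρ → (15,7,-9)
river: ρ → (-9,11,13)
river: ρ → (13,15,-7)
river: ρ → (-7,13,15)
ρ-cycle length = 16 (tail of 0 descent steps not counted)

16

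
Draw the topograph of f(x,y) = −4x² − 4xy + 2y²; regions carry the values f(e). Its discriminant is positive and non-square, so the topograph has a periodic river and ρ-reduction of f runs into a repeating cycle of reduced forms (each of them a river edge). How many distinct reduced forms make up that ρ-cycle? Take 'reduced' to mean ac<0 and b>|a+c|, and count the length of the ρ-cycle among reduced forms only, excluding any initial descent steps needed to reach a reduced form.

D = 48, ⌊√D⌋ = 6
descent: ρ → (2,4,-4)  [lands on river]
river: ρ → (-4,4,2)
ρ-cycle length = 2 (tail of 1 descent step not counted)

2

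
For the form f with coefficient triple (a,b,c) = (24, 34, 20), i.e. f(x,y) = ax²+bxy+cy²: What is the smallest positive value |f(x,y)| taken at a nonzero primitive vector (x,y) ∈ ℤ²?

translate: b→-14 (≡34 mod 48), so (24,34,20)→(24,-14,10)
flip: (24,-14,10)→(10,14,24)
translate: b→-6 (≡14 mod 20), so (10,14,24)→(10,-6,20)
reduced (well bottom): (10,-6,20) with a≤c, −a<b≤a
well minimum = a = 10

10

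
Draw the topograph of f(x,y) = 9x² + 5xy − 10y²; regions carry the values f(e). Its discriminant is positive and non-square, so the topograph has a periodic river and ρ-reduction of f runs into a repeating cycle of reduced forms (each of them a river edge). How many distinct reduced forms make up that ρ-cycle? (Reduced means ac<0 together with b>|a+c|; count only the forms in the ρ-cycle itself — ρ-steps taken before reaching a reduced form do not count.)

D = 385, ⌊√D⌋ = 19
river: ρ → (-10,15,4)
river: ρ → (4,17,-6)
river: ρ → (-6,19,1)
river: ρ → (1,19,-6)
river: ρ → (-6,17,4)
river: ρ → (4,15,-10)
river: ρ → (-10,5,9)
river: ρ → (9,13,-6)
river: ρ → (-6,11,11)
river: ρ → (11,11,-6)
river: ρ → (-6,13,9)
river: ρ → (9,5,-10)
ρ-cycle length = 12 (tail of 0 descent steps not counted)

12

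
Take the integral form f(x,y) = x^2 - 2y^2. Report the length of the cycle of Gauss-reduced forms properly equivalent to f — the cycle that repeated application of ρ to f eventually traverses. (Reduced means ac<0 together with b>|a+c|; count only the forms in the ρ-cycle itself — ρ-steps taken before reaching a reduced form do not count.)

D = 8, ⌊√D⌋ = 2
descent: ρ → (-2,0,1)
descent: ρ → (1,2,-1)  [lands on river]
river: ρ → (-1,2,1)
ρ-cycle length = 2 (tail of 2 descent steps not counted)

2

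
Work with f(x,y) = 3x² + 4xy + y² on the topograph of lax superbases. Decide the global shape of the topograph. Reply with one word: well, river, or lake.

D = b²−4ac = 4² − 4·3·1 = 4
D = 2² is a perfect square ⇒ form factors over ℤ ⇒ lakes

lake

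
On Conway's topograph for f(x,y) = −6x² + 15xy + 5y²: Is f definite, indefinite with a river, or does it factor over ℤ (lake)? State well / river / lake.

D = b²−4ac = 15² − 4·(-6)·5 = 345
D > 0 non-square ⇒ indefinite ⇒ periodic river

river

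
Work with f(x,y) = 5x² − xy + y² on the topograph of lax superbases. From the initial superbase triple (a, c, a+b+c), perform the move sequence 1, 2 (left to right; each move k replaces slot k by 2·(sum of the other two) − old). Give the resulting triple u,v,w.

start (5,1,5) = (f(1,0),f(0,1),f(1,1))
replace slot 1: 2·(1+5) − 5 = 7 → (7,1,5)
replace slot 2: 2·(7+5) − 1 = 23 → (7,23,5)

7,23,5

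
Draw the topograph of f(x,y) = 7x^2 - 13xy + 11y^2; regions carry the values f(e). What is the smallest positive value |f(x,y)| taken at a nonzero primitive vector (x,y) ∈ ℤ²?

translate: b→1 (≡-13 mod 14), so (7,-13,11)→(7,1,5)
flip: (7,1,5)→(5,-1,7)
reduced (well bottom): (5,-1,7) with a≤c, −a<b≤a
well minimum = a = 5

5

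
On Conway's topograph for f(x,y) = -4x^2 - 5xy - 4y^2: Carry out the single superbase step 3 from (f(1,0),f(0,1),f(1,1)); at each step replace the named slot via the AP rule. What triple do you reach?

start (-4,-4,-13) = (f(1,0),f(0,1),f(1,1))
replace slot 3: 2·((-4)+(-4)) − (-13) = -3 → (-4,-4,-3)

-4,-4,-3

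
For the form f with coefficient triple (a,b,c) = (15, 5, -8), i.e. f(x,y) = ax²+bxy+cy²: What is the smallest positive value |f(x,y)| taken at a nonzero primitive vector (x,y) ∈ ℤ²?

descent: ρ → (-8,11,12)  [lands on river]
river: ρ → (12,13,-7)
river: ρ → (-7,15,10)
river: ρ → (10,5,-12)
river: ρ → (-12,19,3)
river: ρ → (3,17,-18)
river: ρ → (-18,19,2)
river: ρ → (2,21,-8)
closes: descent 1, river 8
min |a| on river = 2

2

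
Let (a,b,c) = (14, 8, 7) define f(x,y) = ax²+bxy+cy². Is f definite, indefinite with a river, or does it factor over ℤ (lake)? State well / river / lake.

D = b²−4ac = 8² − 4·14·7 = -328
D < 0 ⇒ definite ⇒ every region one sign ⇒ single well

well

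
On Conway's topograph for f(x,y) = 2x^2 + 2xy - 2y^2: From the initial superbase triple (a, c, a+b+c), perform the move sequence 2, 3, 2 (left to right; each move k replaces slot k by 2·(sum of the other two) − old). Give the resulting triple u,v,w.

start (2,-2,2) = (f(1,0),f(0,1),f(1,1))
replace slot 2: 2·(2+2) − (-2) = 10 → (2,10,2)
replace slot 3: 2·(2+10) − 2 = 22 → (2,10,22)
replace slot 2: 2·(2+22) − 10 = 38 → (2,38,22)

2,38,22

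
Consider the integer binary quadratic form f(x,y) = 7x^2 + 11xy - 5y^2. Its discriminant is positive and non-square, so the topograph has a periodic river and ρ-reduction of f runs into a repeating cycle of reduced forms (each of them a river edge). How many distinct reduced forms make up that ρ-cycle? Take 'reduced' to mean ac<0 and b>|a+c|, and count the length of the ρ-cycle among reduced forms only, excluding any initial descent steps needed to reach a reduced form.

D = 261, ⌊√D⌋ = 16
river: ρ → (-5,9,9)
river: ρ → (9,9,-5)
river: ρ → (-5,11,7)
river: ρ → (7,3,-9)
river: ρ → (-9,15,1)
river: ρ → (1,15,-9)
river: ρ → (-9,3,7)
river: ρ → (7,11,-5)
ρ-cycle length = 8 (tail of 0 descent steps not counted)

8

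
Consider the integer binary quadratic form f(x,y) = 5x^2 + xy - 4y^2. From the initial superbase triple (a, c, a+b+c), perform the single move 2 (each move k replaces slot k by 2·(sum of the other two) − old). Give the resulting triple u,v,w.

start (5,-4,2) = (f(1,0),f(0,1),f(1,1))
replace slot 2: 2·(5+2) − (-4) = 18 → (5,18,2)

5,18,2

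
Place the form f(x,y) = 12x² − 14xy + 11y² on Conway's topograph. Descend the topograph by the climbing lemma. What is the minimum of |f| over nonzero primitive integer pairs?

translate: b→10 (≡-14 mod 24), so (12,-14,11)→(12,10,9)
flip: (12,10,9)→(9,-10,12)
translate: b→8 (≡-10 mod 18), so (9,-10,12)→(9,8,11)
reduced (well bottom): (9,8,11) with a≤c, −a<b≤a
well minimum = a = 9

9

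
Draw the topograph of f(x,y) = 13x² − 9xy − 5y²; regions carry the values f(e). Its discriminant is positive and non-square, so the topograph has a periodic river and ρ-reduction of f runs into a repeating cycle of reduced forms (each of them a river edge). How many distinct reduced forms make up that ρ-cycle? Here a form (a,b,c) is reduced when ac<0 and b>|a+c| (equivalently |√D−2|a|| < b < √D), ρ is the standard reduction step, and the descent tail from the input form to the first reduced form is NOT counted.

D = 341, ⌊√D⌋ = 18
descent: ρ → (-5,9,13)  [lands on river]
river: ρ → (13,17,-1)
river: ρ → (-1,17,13)
river: ρ → (13,9,-5)
river: ρ → (-5,11,11)
river: ρ → (11,11,-5)
ρ-cycle length = 6 (tail of 1 descent step not counted)

6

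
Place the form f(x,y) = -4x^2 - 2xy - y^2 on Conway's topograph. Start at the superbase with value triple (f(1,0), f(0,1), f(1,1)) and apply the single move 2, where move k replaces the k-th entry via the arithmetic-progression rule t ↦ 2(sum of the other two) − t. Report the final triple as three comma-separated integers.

start (-4,-1,-7) = (f(1,0),f(0,1),f(1,1))
replace slot 2: 2·((-4)+(-7)) − (-1) = -21 → (-4,-21,-7)

-4,-21,-7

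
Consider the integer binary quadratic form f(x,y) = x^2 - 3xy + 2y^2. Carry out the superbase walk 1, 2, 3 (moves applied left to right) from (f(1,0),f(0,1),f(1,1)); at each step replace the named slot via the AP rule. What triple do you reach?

start (1,2,0) = (f(1,0),f(0,1),f(1,1))
replace slot 1: 2·(2+0) − 1 = 3 → (3,2,0)
replace slot 2: 2·(3+0) − 2 = 4 → (3,4,0)
replace slot 3: 2·(3+4) − 0 = 14 → (3,4,14)

3,4,14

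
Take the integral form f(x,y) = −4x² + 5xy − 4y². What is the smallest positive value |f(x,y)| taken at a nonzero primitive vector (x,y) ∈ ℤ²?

translate: b→3 (≡-5 mod 8), so (4,-5,4)→(4,3,3)
flip: (4,3,3)→(3,-3,4)
translate: b→3 (≡-3 mod 6), so (3,-3,4)→(3,3,4)
reduced (well bottom): (3,3,4) with a≤c, −a<b≤a
well minimum |f| = |-3| = 3 (negative-definite)

3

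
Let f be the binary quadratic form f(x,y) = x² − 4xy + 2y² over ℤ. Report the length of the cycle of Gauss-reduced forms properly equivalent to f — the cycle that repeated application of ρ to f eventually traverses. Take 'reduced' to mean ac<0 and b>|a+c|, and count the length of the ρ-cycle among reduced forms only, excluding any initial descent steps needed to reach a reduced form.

D = 8, ⌊√D⌋ = 2
descent: ρ → (2,0,-1)
descent: ρ → (-1,2,1)  [lands on river]
river: ρ → (1,2,-1)
ρ-cycle length = 2 (tail of 2 descent steps not counted)

2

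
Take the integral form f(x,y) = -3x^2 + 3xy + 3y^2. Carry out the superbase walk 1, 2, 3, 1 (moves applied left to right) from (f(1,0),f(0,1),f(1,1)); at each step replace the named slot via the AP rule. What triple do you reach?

start (-3,3,3) = (f(1,0),f(0,1),f(1,1))
replace slot 1: 2·(3+3) − (-3) = 15 → (15,3,3)
replace slot 2: 2·(15+3) − 3 = 33 → (15,33,3)
replace slot 3: 2·(15+33) − 3 = 93 → (15,33,93)
replace slot 1: 2·(33+93) − 15 = 237 → (237,33,93)

237,33,93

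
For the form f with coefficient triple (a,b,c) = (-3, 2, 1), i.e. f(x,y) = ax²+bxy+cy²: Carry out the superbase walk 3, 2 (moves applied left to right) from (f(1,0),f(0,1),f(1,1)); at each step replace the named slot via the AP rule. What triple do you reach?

start (-3,1,0) = (f(1,0),f(0,1),f(1,1))
replace slot 3: 2·((-3)+1) − 0 = -4 → (-3,1,-4)
replace slot 2: 2·((-3)+(-4)) − 1 = -15 → (-3,-15,-4)

-3,-15,-4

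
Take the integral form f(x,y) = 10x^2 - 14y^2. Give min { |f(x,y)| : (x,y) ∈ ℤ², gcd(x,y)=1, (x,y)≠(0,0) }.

descent: ρ → (-14,0,10)
descent: ρ → (10,20,-4)  [lands on river]
river: ρ → (-4,20,10)
closes: descent 2, river 2
min |a| on river = 4

4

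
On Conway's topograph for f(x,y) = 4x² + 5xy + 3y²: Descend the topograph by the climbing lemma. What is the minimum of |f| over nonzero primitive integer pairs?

translate: b→-3 (≡5 mod 8), so (4,5,3)→(4,-3,2)
flip: (4,-3,2)→(2,3,4)
translate: b→-1 (≡3 mod 4), so (2,3,4)→(2,-1,3)
reduced (well bottom): (2,-1,3) with a≤c, −a<b≤a
well minimum = a = 2

2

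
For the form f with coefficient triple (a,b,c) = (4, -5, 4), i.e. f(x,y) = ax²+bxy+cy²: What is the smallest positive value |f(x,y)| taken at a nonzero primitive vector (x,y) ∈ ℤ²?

translate: b→3 (≡-5 mod 8), so (4,-5,4)→(4,3,3)
flip: (4,3,3)→(3,-3,4)
translate: b→3 (≡-3 mod 6), so (3,-3,4)→(3,3,4)
reduced (well bottom): (3,3,4) with a≤c, −a<b≤a
well minimum = a = 3

3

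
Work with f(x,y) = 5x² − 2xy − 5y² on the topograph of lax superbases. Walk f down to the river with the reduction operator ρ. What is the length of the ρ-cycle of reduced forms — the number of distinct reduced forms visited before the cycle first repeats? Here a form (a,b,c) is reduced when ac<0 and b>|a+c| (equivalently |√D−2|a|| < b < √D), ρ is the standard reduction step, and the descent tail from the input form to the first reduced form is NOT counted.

D = 104, ⌊√D⌋ = 10
descent: ρ → (-5,2,5)  [lands on river]
river: ρ → (5,8,-2)
river: ρ → (-2,8,5)
river: ρ → (5,2,-5)
river: ρ → (-5,8,2)
river: ρ → (2,8,-5)
ρ-cycle length = 6 (tail of 1 descent step not counted)

6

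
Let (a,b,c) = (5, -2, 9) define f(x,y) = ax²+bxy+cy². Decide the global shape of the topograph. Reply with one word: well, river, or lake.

D = b²−4ac = (-2)² − 4·5·9 = -176
D < 0 ⇒ definite ⇒ every region one sign ⇒ single well

well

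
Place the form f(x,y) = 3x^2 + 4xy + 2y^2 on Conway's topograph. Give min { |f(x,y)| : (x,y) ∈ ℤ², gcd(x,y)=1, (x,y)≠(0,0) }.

translate: b→-2 (≡4 mod 6), so (3,4,2)→(3,-2,1)
flip: (3,-2,1)→(1,2,3)
translate: b→0 (≡2 mod 2), so (1,2,3)→(1,0,2)
reduced (well bottom): (1,0,2) with a≤c, −a<b≤a
well minimum = a = 1

1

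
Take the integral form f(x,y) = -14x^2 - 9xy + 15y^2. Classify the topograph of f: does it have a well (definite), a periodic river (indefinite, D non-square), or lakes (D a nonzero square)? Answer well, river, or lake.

D = b²−4ac = (-9)² − 4·(-14)·15 = 921
D > 0 non-square ⇒ indefinite ⇒ periodic river

river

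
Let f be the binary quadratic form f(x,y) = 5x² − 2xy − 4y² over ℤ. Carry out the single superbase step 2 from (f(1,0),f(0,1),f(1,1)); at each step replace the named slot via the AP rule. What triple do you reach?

start (5,-4,-1) = (f(1,0),f(0,1),f(1,1))
replace slot 2: 2·(5+(-1)) − (-4) = 12 → (5,12,-1)

5,12,-1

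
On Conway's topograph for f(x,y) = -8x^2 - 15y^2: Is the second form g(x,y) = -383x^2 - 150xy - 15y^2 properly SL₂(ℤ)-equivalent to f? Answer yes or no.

D₁ = -480, D₂ = -480
f is negative-definite; reduce −f:
−f: reduced (well bottom): (8,0,15) with a≤c, −a<b≤a
flip sign back: reduced form of f is (-8,0,-15)
g is negative-definite; reduce −g:
−g: flip: (383,150,15)→(15,-150,383)
−g: translate: b→0 (≡-150 mod 30), so (15,-150,383)→(15,0,8)
−g: flip: (15,0,8)→(8,0,15)
−g: reduced (well bottom): (8,0,15) with a≤c, −a<b≤a
flip sign back: reduced form of g is (-8,0,-15)
reduced forms (-8, 0, -15) vs (-8, 0, -15) ⇒ equivalent

yes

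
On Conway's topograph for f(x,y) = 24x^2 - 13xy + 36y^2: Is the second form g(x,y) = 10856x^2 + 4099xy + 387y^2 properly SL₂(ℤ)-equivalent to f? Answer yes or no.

D₁ = -3287, D₂ = -3287
f: reduced (well bottom): (24,-13,36) with a≤c, −a<b≤a
g: flip: (10856,4099,387)→(387,-4099,10856)
g: translate: b→-229 (≡-4099 mod 774), so (387,-4099,10856)→(387,-229,36)
g: flip: (387,-229,36)→(36,229,387)
g: translate: b→13 (≡229 mod 72), so (36,229,387)→(36,13,24)
g: flip: (36,13,24)→(24,-13,36)
g: reduced (well bottom): (24,-13,36) with a≤c, −a<b≤a
reduced forms (24, -13, 36) vs (24, -13, 36) ⇒ equivalent

yes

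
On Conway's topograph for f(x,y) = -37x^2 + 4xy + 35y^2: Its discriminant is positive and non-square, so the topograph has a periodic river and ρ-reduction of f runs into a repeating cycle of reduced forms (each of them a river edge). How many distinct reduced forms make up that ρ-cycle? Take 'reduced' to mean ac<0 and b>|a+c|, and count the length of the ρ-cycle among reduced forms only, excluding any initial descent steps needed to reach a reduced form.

D = 5196, ⌊√D⌋ = 72
river: ρ → (35,66,-6)
river: ρ → (-6,66,35)
river: ρ → (35,4,-37)
river: ρ → (-37,70,2)
river: ρ → (2,70,-37)
river: ρ → (-37,4,35)
ρ-cycle length = 6 (tail of 0 descent steps not counted)

6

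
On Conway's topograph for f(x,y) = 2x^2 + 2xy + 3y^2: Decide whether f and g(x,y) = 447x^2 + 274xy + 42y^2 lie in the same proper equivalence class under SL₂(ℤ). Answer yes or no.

D₁ = -20, D₂ = -20
f: reduced (well bottom): (2,2,3) with a≤c, −a<b≤a
g: flip: (447,274,42)→(42,-274,447)
g: translate: b→-22 (≡-274 mod 84), so (42,-274,447)→(42,-22,3)
g: flip: (42,-22,3)→(3,22,42)
g: translate: b→-2 (≡22 mod 6), so (3,22,42)→(3,-2,2)
g: flip: (3,-2,2)→(2,2,3)
g: reduced (well bottom): (2,2,3) with a≤c, −a<b≤a
reduced forms (2, 2, 3) vs (2, 2, 3) ⇒ equivalent

yes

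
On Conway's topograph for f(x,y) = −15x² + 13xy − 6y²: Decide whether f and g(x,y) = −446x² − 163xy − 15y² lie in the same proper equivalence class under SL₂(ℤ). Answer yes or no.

D₁ = -191, D₂ = -191
f is negative-definite; reduce −f:
−f: flip: (15,-13,6)→(6,13,15)
−f: translate: b→1 (≡13 mod 12), so (6,13,15)→(6,1,8)
−f: reduced (well bottom): (6,1,8) with a≤c, −a<b≤a
flip sign back: reduced form of f is (-6,-1,-8)
g is negative-definite; reduce −g:
−g: flip: (446,163,15)→(15,-163,446)
−g: translate: b→-13 (≡-163 mod 30), so (15,-163,446)→(15,-13,6)
−g: flip: (15,-13,6)→(6,13,15)
−g: translate: b→1 (≡13 mod 12), so (6,13,15)→(6,1,8)
−g: reduced (well bottom): (6,1,8) with a≤c, −a<b≤a
flip sign back: reduced form of g is (-6,-1,-8)
reduced forms (-6, -1, -8) vs (-6, -1, -8) ⇒ equivalent

yes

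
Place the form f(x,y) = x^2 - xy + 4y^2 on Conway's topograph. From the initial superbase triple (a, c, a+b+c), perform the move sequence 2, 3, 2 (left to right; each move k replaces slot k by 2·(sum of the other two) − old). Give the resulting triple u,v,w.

start (1,4,4) = (f(1,0),f(0,1),f(1,1))
replace slot 2: 2·(1+4) − 4 = 6 → (1,6,4)
replace slot 3: 2·(1+6) − 4 = 10 → (1,6,10)
replace slot 2: 2·(1+10) − 6 = 16 → (1,16,10)

1,16,10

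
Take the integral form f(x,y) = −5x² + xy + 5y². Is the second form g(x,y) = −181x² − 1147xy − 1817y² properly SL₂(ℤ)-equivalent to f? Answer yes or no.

D₁ = 101, D₂ = 101
river cycle of f (length 6): (5, 9, -1), (-1, 9, 5), (5, 1, -5), (-5, 9, 1), (1, 9, -5), (-5, 1, 5)
river cycle of g (length 6): (-5, 1, 5), (5, 9, -1), (-1, 9, 5), (5, 1, -5), (-5, 9, 1), (1, 9, -5)
cycles coincide ⇒ equivalent

yes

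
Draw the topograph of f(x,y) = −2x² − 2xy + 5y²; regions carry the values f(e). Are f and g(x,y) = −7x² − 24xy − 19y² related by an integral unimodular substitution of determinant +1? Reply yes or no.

D₁ = 44, D₂ = 44
river cycle of f (length 2): (-2, 6, 1), (1, 6, -2)
river cycle of g (length 2): (-2, 6, 1), (1, 6, -2)
cycles coincide ⇒ equivalent

yes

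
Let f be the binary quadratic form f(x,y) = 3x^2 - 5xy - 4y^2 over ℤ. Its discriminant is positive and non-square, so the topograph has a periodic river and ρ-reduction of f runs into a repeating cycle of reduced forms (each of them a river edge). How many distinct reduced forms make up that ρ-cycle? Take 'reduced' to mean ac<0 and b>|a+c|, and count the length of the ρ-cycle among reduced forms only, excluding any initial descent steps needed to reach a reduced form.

D = 73, ⌊√D⌋ = 8
descent: ρ → (-4,5,3)  [lands on river]
river: ρ → (3,7,-2)
river: ρ → (-2,5,6)
river: ρ → (6,7,-1)
river: ρ → (-1,7,6)
river: ρ → (6,5,-2)
river: ρ → (-2,7,3)
river: ρ → (3,5,-4)
river: ρ → (-4,3,4)
river: ρ → (4,5,-3)
river: ρ → (-3,7,2)
river: ρ → (2,5,-6)
river: ρ → (-6,7,1)
river: ρ → (1,7,-6)
river: ρ → (-6,5,2)
river: ρ → (2,7,-3)
river: ρ → (-3,5,4)
river: ρ → (4,3,-4)
ρ-cycle length = 18 (tail of 1 descent step not counted)

18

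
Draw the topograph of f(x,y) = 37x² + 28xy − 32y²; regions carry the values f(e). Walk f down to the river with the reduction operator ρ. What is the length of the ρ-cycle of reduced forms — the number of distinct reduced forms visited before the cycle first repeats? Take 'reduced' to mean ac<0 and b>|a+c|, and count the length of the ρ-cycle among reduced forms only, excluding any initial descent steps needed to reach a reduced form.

D = 5520, ⌊√D⌋ = 74
river: ρ → (-32,36,33)
river: ρ → (33,30,-35)
river: ρ → (-35,40,28)
river: ρ → (28,72,-3)
river: ρ → (-3,72,28)
river: ρ → (28,40,-35)
river: ρ → (-35,30,33)
river: ρ → (33,36,-32)
river: ρ → (-32,28,37)
river: ρ → (37,46,-23)
river: ρ → (-23,46,37)
river: ρ → (37,28,-32)
ρ-cycle length = 12 (tail of 0 descent steps not counted)

12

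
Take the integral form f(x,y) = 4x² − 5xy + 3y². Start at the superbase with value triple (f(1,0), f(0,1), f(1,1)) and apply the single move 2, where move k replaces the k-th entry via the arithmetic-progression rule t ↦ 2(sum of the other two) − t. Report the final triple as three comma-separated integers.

start (4,3,2) = (f(1,0),f(0,1),f(1,1))
replace slot 2: 2·(4+2) − 3 = 9 → (4,9,2)

4,9,2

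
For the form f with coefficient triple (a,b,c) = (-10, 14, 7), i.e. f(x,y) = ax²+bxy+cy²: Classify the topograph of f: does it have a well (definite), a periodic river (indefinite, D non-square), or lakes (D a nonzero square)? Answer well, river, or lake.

D = b²−4ac = 14² − 4·(-10)·7 = 476
D > 0 non-square ⇒ indefinite ⇒ periodic river

river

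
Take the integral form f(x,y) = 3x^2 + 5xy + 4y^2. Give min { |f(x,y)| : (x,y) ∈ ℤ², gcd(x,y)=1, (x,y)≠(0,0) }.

translate: b→-1 (≡5 mod 6), so (3,5,4)→(3,-1,2)
flip: (3,-1,2)→(2,1,3)
reduced (well bottom): (2,1,3) with a≤c, −a<b≤a
well minimum = a = 2

2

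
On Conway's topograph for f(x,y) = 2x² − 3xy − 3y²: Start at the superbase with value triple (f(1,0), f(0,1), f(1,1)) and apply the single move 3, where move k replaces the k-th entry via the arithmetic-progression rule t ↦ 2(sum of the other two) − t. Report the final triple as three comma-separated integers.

start (2,-3,-4) = (f(1,0),f(0,1),f(1,1))
replace slot 3: 2·(2+(-3)) − (-4) = 2 → (2,-3,2)

2,-3,2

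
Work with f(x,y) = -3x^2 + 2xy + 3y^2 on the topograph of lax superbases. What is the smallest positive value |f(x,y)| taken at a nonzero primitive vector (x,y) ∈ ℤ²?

river: ρ → (3,4,-2)
river: ρ → (-2,4,3)
river: ρ → (3,2,-3)
river: ρ → (-3,4,2)
river: ρ → (2,4,-3)
river: ρ → (-3,2,3)
closes: descent 0, river 6
min |a| on river = 2

2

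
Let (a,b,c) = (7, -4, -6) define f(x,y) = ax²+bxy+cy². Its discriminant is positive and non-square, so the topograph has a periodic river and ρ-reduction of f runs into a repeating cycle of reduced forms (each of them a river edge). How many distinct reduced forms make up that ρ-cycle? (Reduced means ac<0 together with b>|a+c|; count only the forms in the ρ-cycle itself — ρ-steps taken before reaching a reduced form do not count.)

D = 184, ⌊√D⌋ = 13
descent: ρ → (-6,4,7)  [lands on river]
river: ρ → (7,10,-3)
river: ρ → (-3,8,10)
river: ρ → (10,12,-1)
river: ρ → (-1,12,10)
river: ρ → (10,8,-3)
river: ρ → (-3,10,7)
river: ρ → (7,4,-6)
river: ρ → (-6,8,5)
river: ρ → (5,12,-2)
river: ρ → (-2,12,5)
river: ρ → (5,8,-6)
ρ-cycle length = 12 (tail of 1 descent step not counted)

12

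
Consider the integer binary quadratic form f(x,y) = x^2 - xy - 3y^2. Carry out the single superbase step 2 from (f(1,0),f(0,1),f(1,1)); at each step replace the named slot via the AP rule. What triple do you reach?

start (1,-3,-3) = (f(1,0),f(0,1),f(1,1))
replace slot 2: 2·(1+(-3)) − (-3) = -1 → (1,-1,-3)

1,-1,-3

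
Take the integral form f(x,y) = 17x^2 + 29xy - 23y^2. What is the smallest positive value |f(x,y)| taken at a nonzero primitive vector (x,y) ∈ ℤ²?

river: ρ → (-23,17,23)
river: ρ → (23,29,-17)
river: ρ → (-17,39,13)
river: ρ → (13,39,-17)
river: ρ → (-17,29,23)
river: ρ → (23,17,-23)
river: ρ → (-23,29,17)
river: ρ → (17,39,-13)
river: ρ → (-13,39,17)
river: ρ → (17,29,-23)
closes: descent 0, river 10
min |a| on river = 13

13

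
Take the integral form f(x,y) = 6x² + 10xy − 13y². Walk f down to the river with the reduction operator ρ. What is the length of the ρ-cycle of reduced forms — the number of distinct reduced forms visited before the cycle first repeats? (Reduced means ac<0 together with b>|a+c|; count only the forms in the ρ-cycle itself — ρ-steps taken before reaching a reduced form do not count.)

D = 412, ⌊√D⌋ = 20
river: ρ → (-13,16,3)
river: ρ → (3,20,-1)
river: ρ → (-1,20,3)
river: ρ → (3,16,-13)
river: ρ → (-13,10,6)
river: ρ → (6,14,-9)
river: ρ → (-9,4,11)
river: ρ → (11,18,-2)
river: ρ → (-2,18,11)
river: ρ → (11,4,-9)
river: ρ → (-9,14,6)
river: ρ → (6,10,-13)
ρ-cycle length = 12 (tail of 0 descent steps not counted)

12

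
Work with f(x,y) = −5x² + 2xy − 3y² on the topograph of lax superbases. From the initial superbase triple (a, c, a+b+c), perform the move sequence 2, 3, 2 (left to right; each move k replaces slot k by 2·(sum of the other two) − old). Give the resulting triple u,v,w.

start (-5,-3,-6) = (f(1,0),f(0,1),f(1,1))
replace slot 2: 2·((-5)+(-6)) − (-3) = -19 → (-5,-19,-6)
replace slot 3: 2·((-5)+(-19)) − (-6) = -42 → (-5,-19,-42)
replace slot 2: 2·((-5)+(-42)) − (-19) = -75 → (-5,-75,-42)

-5,-75,-42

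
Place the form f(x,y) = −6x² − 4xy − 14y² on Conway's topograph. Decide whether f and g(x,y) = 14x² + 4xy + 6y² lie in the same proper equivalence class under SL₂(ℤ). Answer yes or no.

D₁ = -320, D₂ = -320
f is negative-definite; reduce −f:
−f: reduced (well bottom): (6,4,14) with a≤c, −a<b≤a
flip sign back: reduced form of f is (-6,-4,-14)
g: flip: (14,4,6)→(6,-4,14)
g: reduced (well bottom): (6,-4,14) with a≤c, −a<b≤a
reduced forms (-6, -4, -14) vs (6, -4, 14) ⇒ inequivalent

no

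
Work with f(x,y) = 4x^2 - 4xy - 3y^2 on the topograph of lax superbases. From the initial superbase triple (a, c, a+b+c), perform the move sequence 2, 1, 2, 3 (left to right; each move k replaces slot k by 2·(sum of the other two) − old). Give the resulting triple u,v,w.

start (4,-3,-3) = (f(1,0),f(0,1),f(1,1))
replace slot 2: 2·(4+(-3)) − (-3) = 5 → (4,5,-3)
replace slot 1: 2·(5+(-3)) − 4 = 0 → (0,5,-3)
replace slot 2: 2·(0+(-3)) − 5 = -11 → (0,-11,-3)
replace slot 3: 2·(0+(-11)) − (-3) = -19 → (0,-11,-19)

0,-11,-19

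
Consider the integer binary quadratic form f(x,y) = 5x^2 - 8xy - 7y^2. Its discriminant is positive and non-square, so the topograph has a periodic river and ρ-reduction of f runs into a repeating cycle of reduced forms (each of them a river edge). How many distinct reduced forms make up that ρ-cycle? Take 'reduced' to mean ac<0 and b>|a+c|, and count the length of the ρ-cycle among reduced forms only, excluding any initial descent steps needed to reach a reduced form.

D = 204, ⌊√D⌋ = 14
descent: ρ → (-7,8,5)  [lands on river]
river: ρ → (5,12,-3)
river: ρ → (-3,12,5)
river: ρ → (5,8,-7)
river: ρ → (-7,6,6)
river: ρ → (6,6,-7)
ρ-cycle length = 6 (tail of 1 descent step not counted)

6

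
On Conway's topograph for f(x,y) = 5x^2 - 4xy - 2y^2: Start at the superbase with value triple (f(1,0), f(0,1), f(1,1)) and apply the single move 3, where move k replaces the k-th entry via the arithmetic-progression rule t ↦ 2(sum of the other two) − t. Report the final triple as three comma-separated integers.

start (5,-2,-1) = (f(1,0),f(0,1),f(1,1))
replace slot 3: 2·(5+(-2)) − (-1) = 7 → (5,-2,7)

5,-2,7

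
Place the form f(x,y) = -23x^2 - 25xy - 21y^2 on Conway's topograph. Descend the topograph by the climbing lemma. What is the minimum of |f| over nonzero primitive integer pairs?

translate: b→-21 (≡25 mod 46), so (23,25,21)→(23,-21,19)
flip: (23,-21,19)→(19,21,23)
translate: b→-17 (≡21 mod 38), so (19,21,23)→(19,-17,21)
reduced (well bottom): (19,-17,21) with a≤c, −a<b≤a
well minimum |f| = |-19| = 19 (negative-definite)

19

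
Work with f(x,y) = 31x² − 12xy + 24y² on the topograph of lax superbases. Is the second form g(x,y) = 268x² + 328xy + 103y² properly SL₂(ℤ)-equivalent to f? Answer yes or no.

D₁ = -2832, D₂ = -2832
f: flip: (31,-12,24)→(24,12,31)
f: reduced (well bottom): (24,12,31) with a≤c, −a<b≤a
g: translate: b→-208 (≡328 mod 536), so (268,328,103)→(268,-208,43)
g: flip: (268,-208,43)→(43,208,268)
g: translate: b→36 (≡208 mod 86), so (43,208,268)→(43,36,24)
g: flip: (43,36,24)→(24,-36,43)
g: translate: b→12 (≡-36 mod 48), so (24,-36,43)→(24,12,31)
g: reduced (well bottom): (24,12,31) with a≤c, −a<b≤a
reduced forms (24, 12, 31) vs (24, 12, 31) ⇒ equivalent

yes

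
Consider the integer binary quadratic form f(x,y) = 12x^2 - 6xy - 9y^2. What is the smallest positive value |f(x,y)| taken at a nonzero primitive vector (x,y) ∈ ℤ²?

descent: ρ → (-9,6,12)  [lands on river]
river: ρ → (12,18,-3)
river: ρ → (-3,18,12)
river: ρ → (12,6,-9)
river: ρ → (-9,12,9)
river: ρ → (9,6,-12)
river: ρ → (-12,18,3)
river: ρ → (3,18,-12)
river: ρ → (-12,6,9)
river: ρ → (9,12,-9)
closes: descent 1, river 10
min |a| on river = 3

3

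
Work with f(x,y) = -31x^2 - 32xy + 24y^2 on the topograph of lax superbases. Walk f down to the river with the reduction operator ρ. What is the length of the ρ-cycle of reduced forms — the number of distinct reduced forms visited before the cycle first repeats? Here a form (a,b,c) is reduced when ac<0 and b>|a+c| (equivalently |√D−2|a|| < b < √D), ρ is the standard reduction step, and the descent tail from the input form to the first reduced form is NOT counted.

D = 4000, ⌊√D⌋ = 63
descent: ρ → (24,32,-31)  [lands on river]
river: ρ → (-31,30,25)
river: ρ → (25,20,-36)
river: ρ → (-36,52,9)
river: ρ → (9,56,-24)
river: ρ → (-24,40,25)
river: ρ → (25,60,-4)
river: ρ → (-4,60,25)
river: ρ → (25,40,-24)
river: ρ → (-24,56,9)
river: ρ → (9,52,-36)
river: ρ → (-36,20,25)
river: ρ → (25,30,-31)
river: ρ → (-31,32,24)
river: ρ → (24,16,-39)
river: ρ → (-39,62,1)
river: ρ → (1,62,-39)
river: ρ → (-39,16,24)
ρ-cycle length = 18 (tail of 1 descent step not counted)

18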